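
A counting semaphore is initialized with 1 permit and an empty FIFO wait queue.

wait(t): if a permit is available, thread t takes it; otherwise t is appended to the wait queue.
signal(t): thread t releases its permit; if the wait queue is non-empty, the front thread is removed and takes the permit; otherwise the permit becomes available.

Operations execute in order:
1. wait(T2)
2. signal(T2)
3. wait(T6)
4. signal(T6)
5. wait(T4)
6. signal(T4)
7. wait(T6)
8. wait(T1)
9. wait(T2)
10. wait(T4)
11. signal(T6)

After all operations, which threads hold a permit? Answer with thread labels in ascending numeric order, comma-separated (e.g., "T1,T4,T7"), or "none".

Answer: T1

Derivation:
Step 1: wait(T2) -> count=0 queue=[] holders={T2}
Step 2: signal(T2) -> count=1 queue=[] holders={none}
Step 3: wait(T6) -> count=0 queue=[] holders={T6}
Step 4: signal(T6) -> count=1 queue=[] holders={none}
Step 5: wait(T4) -> count=0 queue=[] holders={T4}
Step 6: signal(T4) -> count=1 queue=[] holders={none}
Step 7: wait(T6) -> count=0 queue=[] holders={T6}
Step 8: wait(T1) -> count=0 queue=[T1] holders={T6}
Step 9: wait(T2) -> count=0 queue=[T1,T2] holders={T6}
Step 10: wait(T4) -> count=0 queue=[T1,T2,T4] holders={T6}
Step 11: signal(T6) -> count=0 queue=[T2,T4] holders={T1}
Final holders: T1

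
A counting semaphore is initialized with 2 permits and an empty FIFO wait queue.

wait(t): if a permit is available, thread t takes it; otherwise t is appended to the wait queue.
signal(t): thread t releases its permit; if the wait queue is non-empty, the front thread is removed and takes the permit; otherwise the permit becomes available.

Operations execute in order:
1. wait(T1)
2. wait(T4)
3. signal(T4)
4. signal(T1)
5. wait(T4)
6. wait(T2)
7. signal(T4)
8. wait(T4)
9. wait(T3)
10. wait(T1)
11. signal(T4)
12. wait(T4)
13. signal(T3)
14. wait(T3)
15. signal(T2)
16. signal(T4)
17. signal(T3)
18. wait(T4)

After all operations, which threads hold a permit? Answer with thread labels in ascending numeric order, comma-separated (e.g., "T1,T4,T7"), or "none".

Answer: T1,T4

Derivation:
Step 1: wait(T1) -> count=1 queue=[] holders={T1}
Step 2: wait(T4) -> count=0 queue=[] holders={T1,T4}
Step 3: signal(T4) -> count=1 queue=[] holders={T1}
Step 4: signal(T1) -> count=2 queue=[] holders={none}
Step 5: wait(T4) -> count=1 queue=[] holders={T4}
Step 6: wait(T2) -> count=0 queue=[] holders={T2,T4}
Step 7: signal(T4) -> count=1 queue=[] holders={T2}
Step 8: wait(T4) -> count=0 queue=[] holders={T2,T4}
Step 9: wait(T3) -> count=0 queue=[T3] holders={T2,T4}
Step 10: wait(T1) -> count=0 queue=[T3,T1] holders={T2,T4}
Step 11: signal(T4) -> count=0 queue=[T1] holders={T2,T3}
Step 12: wait(T4) -> count=0 queue=[T1,T4] holders={T2,T3}
Step 13: signal(T3) -> count=0 queue=[T4] holders={T1,T2}
Step 14: wait(T3) -> count=0 queue=[T4,T3] holders={T1,T2}
Step 15: signal(T2) -> count=0 queue=[T3] holders={T1,T4}
Step 16: signal(T4) -> count=0 queue=[] holders={T1,T3}
Step 17: signal(T3) -> count=1 queue=[] holders={T1}
Step 18: wait(T4) -> count=0 queue=[] holders={T1,T4}
Final holders: T1,T4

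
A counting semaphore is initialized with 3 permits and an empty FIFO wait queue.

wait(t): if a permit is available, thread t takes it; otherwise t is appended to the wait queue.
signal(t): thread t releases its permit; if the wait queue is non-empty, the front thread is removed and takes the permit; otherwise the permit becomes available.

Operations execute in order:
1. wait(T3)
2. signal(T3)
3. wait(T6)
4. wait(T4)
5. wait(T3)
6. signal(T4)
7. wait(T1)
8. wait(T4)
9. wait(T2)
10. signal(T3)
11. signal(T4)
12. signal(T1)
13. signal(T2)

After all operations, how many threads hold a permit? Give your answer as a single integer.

Answer: 1

Derivation:
Step 1: wait(T3) -> count=2 queue=[] holders={T3}
Step 2: signal(T3) -> count=3 queue=[] holders={none}
Step 3: wait(T6) -> count=2 queue=[] holders={T6}
Step 4: wait(T4) -> count=1 queue=[] holders={T4,T6}
Step 5: wait(T3) -> count=0 queue=[] holders={T3,T4,T6}
Step 6: signal(T4) -> count=1 queue=[] holders={T3,T6}
Step 7: wait(T1) -> count=0 queue=[] holders={T1,T3,T6}
Step 8: wait(T4) -> count=0 queue=[T4] holders={T1,T3,T6}
Step 9: wait(T2) -> count=0 queue=[T4,T2] holders={T1,T3,T6}
Step 10: signal(T3) -> count=0 queue=[T2] holders={T1,T4,T6}
Step 11: signal(T4) -> count=0 queue=[] holders={T1,T2,T6}
Step 12: signal(T1) -> count=1 queue=[] holders={T2,T6}
Step 13: signal(T2) -> count=2 queue=[] holders={T6}
Final holders: {T6} -> 1 thread(s)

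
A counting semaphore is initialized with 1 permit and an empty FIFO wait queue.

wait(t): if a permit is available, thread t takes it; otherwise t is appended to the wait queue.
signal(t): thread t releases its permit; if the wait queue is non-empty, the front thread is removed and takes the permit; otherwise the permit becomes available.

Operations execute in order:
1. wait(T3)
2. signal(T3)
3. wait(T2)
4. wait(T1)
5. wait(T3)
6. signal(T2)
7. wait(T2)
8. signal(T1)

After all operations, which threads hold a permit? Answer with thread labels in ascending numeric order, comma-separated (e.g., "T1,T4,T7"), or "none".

Step 1: wait(T3) -> count=0 queue=[] holders={T3}
Step 2: signal(T3) -> count=1 queue=[] holders={none}
Step 3: wait(T2) -> count=0 queue=[] holders={T2}
Step 4: wait(T1) -> count=0 queue=[T1] holders={T2}
Step 5: wait(T3) -> count=0 queue=[T1,T3] holders={T2}
Step 6: signal(T2) -> count=0 queue=[T3] holders={T1}
Step 7: wait(T2) -> count=0 queue=[T3,T2] holders={T1}
Step 8: signal(T1) -> count=0 queue=[T2] holders={T3}
Final holders: T3

Answer: T3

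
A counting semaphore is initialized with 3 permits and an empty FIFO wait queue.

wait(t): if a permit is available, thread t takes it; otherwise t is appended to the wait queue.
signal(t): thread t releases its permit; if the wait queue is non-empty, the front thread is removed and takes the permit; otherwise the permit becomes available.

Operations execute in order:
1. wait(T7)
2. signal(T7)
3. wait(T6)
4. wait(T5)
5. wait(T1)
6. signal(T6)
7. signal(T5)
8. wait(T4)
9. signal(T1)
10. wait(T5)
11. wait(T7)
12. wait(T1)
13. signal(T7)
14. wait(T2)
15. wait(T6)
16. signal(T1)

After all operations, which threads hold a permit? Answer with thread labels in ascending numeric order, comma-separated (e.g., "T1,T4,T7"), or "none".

Step 1: wait(T7) -> count=2 queue=[] holders={T7}
Step 2: signal(T7) -> count=3 queue=[] holders={none}
Step 3: wait(T6) -> count=2 queue=[] holders={T6}
Step 4: wait(T5) -> count=1 queue=[] holders={T5,T6}
Step 5: wait(T1) -> count=0 queue=[] holders={T1,T5,T6}
Step 6: signal(T6) -> count=1 queue=[] holders={T1,T5}
Step 7: signal(T5) -> count=2 queue=[] holders={T1}
Step 8: wait(T4) -> count=1 queue=[] holders={T1,T4}
Step 9: signal(T1) -> count=2 queue=[] holders={T4}
Step 10: wait(T5) -> count=1 queue=[] holders={T4,T5}
Step 11: wait(T7) -> count=0 queue=[] holders={T4,T5,T7}
Step 12: wait(T1) -> count=0 queue=[T1] holders={T4,T5,T7}
Step 13: signal(T7) -> count=0 queue=[] holders={T1,T4,T5}
Step 14: wait(T2) -> count=0 queue=[T2] holders={T1,T4,T5}
Step 15: wait(T6) -> count=0 queue=[T2,T6] holders={T1,T4,T5}
Step 16: signal(T1) -> count=0 queue=[T6] holders={T2,T4,T5}
Final holders: T2,T4,T5

Answer: T2,T4,T5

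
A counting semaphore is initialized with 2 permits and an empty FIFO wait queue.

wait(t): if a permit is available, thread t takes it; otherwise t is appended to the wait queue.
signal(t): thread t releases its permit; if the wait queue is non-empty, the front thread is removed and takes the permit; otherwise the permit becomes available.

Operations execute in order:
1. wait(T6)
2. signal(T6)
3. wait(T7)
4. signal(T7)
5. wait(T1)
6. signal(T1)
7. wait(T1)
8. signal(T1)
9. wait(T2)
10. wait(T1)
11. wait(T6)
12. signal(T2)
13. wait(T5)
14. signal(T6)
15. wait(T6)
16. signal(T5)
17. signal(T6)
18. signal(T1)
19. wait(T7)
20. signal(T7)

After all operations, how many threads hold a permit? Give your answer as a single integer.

Answer: 0

Derivation:
Step 1: wait(T6) -> count=1 queue=[] holders={T6}
Step 2: signal(T6) -> count=2 queue=[] holders={none}
Step 3: wait(T7) -> count=1 queue=[] holders={T7}
Step 4: signal(T7) -> count=2 queue=[] holders={none}
Step 5: wait(T1) -> count=1 queue=[] holders={T1}
Step 6: signal(T1) -> count=2 queue=[] holders={none}
Step 7: wait(T1) -> count=1 queue=[] holders={T1}
Step 8: signal(T1) -> count=2 queue=[] holders={none}
Step 9: wait(T2) -> count=1 queue=[] holders={T2}
Step 10: wait(T1) -> count=0 queue=[] holders={T1,T2}
Step 11: wait(T6) -> count=0 queue=[T6] holders={T1,T2}
Step 12: signal(T2) -> count=0 queue=[] holders={T1,T6}
Step 13: wait(T5) -> count=0 queue=[T5] holders={T1,T6}
Step 14: signal(T6) -> count=0 queue=[] holders={T1,T5}
Step 15: wait(T6) -> count=0 queue=[T6] holders={T1,T5}
Step 16: signal(T5) -> count=0 queue=[] holders={T1,T6}
Step 17: signal(T6) -> count=1 queue=[] holders={T1}
Step 18: signal(T1) -> count=2 queue=[] holders={none}
Step 19: wait(T7) -> count=1 queue=[] holders={T7}
Step 20: signal(T7) -> count=2 queue=[] holders={none}
Final holders: {none} -> 0 thread(s)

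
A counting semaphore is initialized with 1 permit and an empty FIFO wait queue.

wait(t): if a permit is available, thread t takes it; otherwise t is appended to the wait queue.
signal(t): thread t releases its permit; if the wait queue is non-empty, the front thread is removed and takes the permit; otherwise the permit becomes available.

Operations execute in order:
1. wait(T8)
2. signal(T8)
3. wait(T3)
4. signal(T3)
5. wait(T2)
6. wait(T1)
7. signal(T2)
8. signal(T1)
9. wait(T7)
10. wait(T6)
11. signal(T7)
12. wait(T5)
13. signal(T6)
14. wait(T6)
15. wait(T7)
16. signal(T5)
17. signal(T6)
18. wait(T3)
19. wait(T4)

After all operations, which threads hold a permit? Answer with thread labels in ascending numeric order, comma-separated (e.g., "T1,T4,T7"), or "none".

Step 1: wait(T8) -> count=0 queue=[] holders={T8}
Step 2: signal(T8) -> count=1 queue=[] holders={none}
Step 3: wait(T3) -> count=0 queue=[] holders={T3}
Step 4: signal(T3) -> count=1 queue=[] holders={none}
Step 5: wait(T2) -> count=0 queue=[] holders={T2}
Step 6: wait(T1) -> count=0 queue=[T1] holders={T2}
Step 7: signal(T2) -> count=0 queue=[] holders={T1}
Step 8: signal(T1) -> count=1 queue=[] holders={none}
Step 9: wait(T7) -> count=0 queue=[] holders={T7}
Step 10: wait(T6) -> count=0 queue=[T6] holders={T7}
Step 11: signal(T7) -> count=0 queue=[] holders={T6}
Step 12: wait(T5) -> count=0 queue=[T5] holders={T6}
Step 13: signal(T6) -> count=0 queue=[] holders={T5}
Step 14: wait(T6) -> count=0 queue=[T6] holders={T5}
Step 15: wait(T7) -> count=0 queue=[T6,T7] holders={T5}
Step 16: signal(T5) -> count=0 queue=[T7] holders={T6}
Step 17: signal(T6) -> count=0 queue=[] holders={T7}
Step 18: wait(T3) -> count=0 queue=[T3] holders={T7}
Step 19: wait(T4) -> count=0 queue=[T3,T4] holders={T7}
Final holders: T7

Answer: T7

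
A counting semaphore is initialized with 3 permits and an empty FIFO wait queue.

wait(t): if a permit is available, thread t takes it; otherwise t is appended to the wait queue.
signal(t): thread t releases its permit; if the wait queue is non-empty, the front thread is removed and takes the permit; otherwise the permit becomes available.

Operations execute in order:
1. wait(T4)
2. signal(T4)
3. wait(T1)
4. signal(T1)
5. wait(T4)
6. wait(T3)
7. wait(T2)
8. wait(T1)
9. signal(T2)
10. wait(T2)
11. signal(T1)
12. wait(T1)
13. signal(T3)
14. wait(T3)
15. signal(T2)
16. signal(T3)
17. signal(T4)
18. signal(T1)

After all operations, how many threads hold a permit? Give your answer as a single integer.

Answer: 0

Derivation:
Step 1: wait(T4) -> count=2 queue=[] holders={T4}
Step 2: signal(T4) -> count=3 queue=[] holders={none}
Step 3: wait(T1) -> count=2 queue=[] holders={T1}
Step 4: signal(T1) -> count=3 queue=[] holders={none}
Step 5: wait(T4) -> count=2 queue=[] holders={T4}
Step 6: wait(T3) -> count=1 queue=[] holders={T3,T4}
Step 7: wait(T2) -> count=0 queue=[] holders={T2,T3,T4}
Step 8: wait(T1) -> count=0 queue=[T1] holders={T2,T3,T4}
Step 9: signal(T2) -> count=0 queue=[] holders={T1,T3,T4}
Step 10: wait(T2) -> count=0 queue=[T2] holders={T1,T3,T4}
Step 11: signal(T1) -> count=0 queue=[] holders={T2,T3,T4}
Step 12: wait(T1) -> count=0 queue=[T1] holders={T2,T3,T4}
Step 13: signal(T3) -> count=0 queue=[] holders={T1,T2,T4}
Step 14: wait(T3) -> count=0 queue=[T3] holders={T1,T2,T4}
Step 15: signal(T2) -> count=0 queue=[] holders={T1,T3,T4}
Step 16: signal(T3) -> count=1 queue=[] holders={T1,T4}
Step 17: signal(T4) -> count=2 queue=[] holders={T1}
Step 18: signal(T1) -> count=3 queue=[] holders={none}
Final holders: {none} -> 0 thread(s)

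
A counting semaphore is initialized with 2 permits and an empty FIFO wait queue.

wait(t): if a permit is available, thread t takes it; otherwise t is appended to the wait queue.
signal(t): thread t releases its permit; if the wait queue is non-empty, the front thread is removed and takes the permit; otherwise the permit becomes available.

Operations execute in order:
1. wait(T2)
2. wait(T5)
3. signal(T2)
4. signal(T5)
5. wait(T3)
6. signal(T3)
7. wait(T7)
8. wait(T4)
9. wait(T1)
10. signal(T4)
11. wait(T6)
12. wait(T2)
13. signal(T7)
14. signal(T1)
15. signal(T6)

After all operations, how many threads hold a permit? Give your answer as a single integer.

Step 1: wait(T2) -> count=1 queue=[] holders={T2}
Step 2: wait(T5) -> count=0 queue=[] holders={T2,T5}
Step 3: signal(T2) -> count=1 queue=[] holders={T5}
Step 4: signal(T5) -> count=2 queue=[] holders={none}
Step 5: wait(T3) -> count=1 queue=[] holders={T3}
Step 6: signal(T3) -> count=2 queue=[] holders={none}
Step 7: wait(T7) -> count=1 queue=[] holders={T7}
Step 8: wait(T4) -> count=0 queue=[] holders={T4,T7}
Step 9: wait(T1) -> count=0 queue=[T1] holders={T4,T7}
Step 10: signal(T4) -> count=0 queue=[] holders={T1,T7}
Step 11: wait(T6) -> count=0 queue=[T6] holders={T1,T7}
Step 12: wait(T2) -> count=0 queue=[T6,T2] holders={T1,T7}
Step 13: signal(T7) -> count=0 queue=[T2] holders={T1,T6}
Step 14: signal(T1) -> count=0 queue=[] holders={T2,T6}
Step 15: signal(T6) -> count=1 queue=[] holders={T2}
Final holders: {T2} -> 1 thread(s)

Answer: 1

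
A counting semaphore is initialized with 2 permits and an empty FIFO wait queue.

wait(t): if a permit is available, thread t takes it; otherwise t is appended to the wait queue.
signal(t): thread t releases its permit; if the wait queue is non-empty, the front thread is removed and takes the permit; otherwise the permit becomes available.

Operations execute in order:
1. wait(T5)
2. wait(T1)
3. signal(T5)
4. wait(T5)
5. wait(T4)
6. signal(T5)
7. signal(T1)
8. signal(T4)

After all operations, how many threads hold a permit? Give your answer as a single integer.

Answer: 0

Derivation:
Step 1: wait(T5) -> count=1 queue=[] holders={T5}
Step 2: wait(T1) -> count=0 queue=[] holders={T1,T5}
Step 3: signal(T5) -> count=1 queue=[] holders={T1}
Step 4: wait(T5) -> count=0 queue=[] holders={T1,T5}
Step 5: wait(T4) -> count=0 queue=[T4] holders={T1,T5}
Step 6: signal(T5) -> count=0 queue=[] holders={T1,T4}
Step 7: signal(T1) -> count=1 queue=[] holders={T4}
Step 8: signal(T4) -> count=2 queue=[] holders={none}
Final holders: {none} -> 0 thread(s)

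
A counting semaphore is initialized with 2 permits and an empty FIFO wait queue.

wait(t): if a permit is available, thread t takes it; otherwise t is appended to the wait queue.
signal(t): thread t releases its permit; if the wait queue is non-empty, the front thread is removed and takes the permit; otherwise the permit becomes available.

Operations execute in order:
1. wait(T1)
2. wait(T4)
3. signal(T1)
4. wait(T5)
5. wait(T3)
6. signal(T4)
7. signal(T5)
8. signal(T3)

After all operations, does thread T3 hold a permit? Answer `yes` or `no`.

Step 1: wait(T1) -> count=1 queue=[] holders={T1}
Step 2: wait(T4) -> count=0 queue=[] holders={T1,T4}
Step 3: signal(T1) -> count=1 queue=[] holders={T4}
Step 4: wait(T5) -> count=0 queue=[] holders={T4,T5}
Step 5: wait(T3) -> count=0 queue=[T3] holders={T4,T5}
Step 6: signal(T4) -> count=0 queue=[] holders={T3,T5}
Step 7: signal(T5) -> count=1 queue=[] holders={T3}
Step 8: signal(T3) -> count=2 queue=[] holders={none}
Final holders: {none} -> T3 not in holders

Answer: no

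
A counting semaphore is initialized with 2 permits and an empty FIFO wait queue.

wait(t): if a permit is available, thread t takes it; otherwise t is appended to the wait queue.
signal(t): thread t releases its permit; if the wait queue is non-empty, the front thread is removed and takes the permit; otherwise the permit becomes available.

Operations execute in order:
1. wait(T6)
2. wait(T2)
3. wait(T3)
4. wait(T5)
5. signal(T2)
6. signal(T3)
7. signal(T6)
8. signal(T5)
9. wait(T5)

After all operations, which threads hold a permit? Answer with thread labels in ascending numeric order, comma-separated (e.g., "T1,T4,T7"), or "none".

Step 1: wait(T6) -> count=1 queue=[] holders={T6}
Step 2: wait(T2) -> count=0 queue=[] holders={T2,T6}
Step 3: wait(T3) -> count=0 queue=[T3] holders={T2,T6}
Step 4: wait(T5) -> count=0 queue=[T3,T5] holders={T2,T6}
Step 5: signal(T2) -> count=0 queue=[T5] holders={T3,T6}
Step 6: signal(T3) -> count=0 queue=[] holders={T5,T6}
Step 7: signal(T6) -> count=1 queue=[] holders={T5}
Step 8: signal(T5) -> count=2 queue=[] holders={none}
Step 9: wait(T5) -> count=1 queue=[] holders={T5}
Final holders: T5

Answer: T5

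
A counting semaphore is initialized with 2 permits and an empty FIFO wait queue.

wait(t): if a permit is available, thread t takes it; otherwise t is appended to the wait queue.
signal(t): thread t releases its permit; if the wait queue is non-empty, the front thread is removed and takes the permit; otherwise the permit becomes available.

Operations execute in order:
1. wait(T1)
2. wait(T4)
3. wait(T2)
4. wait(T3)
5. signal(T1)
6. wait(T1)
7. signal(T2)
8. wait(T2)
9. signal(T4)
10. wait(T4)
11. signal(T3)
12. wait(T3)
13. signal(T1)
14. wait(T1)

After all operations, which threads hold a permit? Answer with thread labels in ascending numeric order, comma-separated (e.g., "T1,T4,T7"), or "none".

Step 1: wait(T1) -> count=1 queue=[] holders={T1}
Step 2: wait(T4) -> count=0 queue=[] holders={T1,T4}
Step 3: wait(T2) -> count=0 queue=[T2] holders={T1,T4}
Step 4: wait(T3) -> count=0 queue=[T2,T3] holders={T1,T4}
Step 5: signal(T1) -> count=0 queue=[T3] holders={T2,T4}
Step 6: wait(T1) -> count=0 queue=[T3,T1] holders={T2,T4}
Step 7: signal(T2) -> count=0 queue=[T1] holders={T3,T4}
Step 8: wait(T2) -> count=0 queue=[T1,T2] holders={T3,T4}
Step 9: signal(T4) -> count=0 queue=[T2] holders={T1,T3}
Step 10: wait(T4) -> count=0 queue=[T2,T4] holders={T1,T3}
Step 11: signal(T3) -> count=0 queue=[T4] holders={T1,T2}
Step 12: wait(T3) -> count=0 queue=[T4,T3] holders={T1,T2}
Step 13: signal(T1) -> count=0 queue=[T3] holders={T2,T4}
Step 14: wait(T1) -> count=0 queue=[T3,T1] holders={T2,T4}
Final holders: T2,T4

Answer: T2,T4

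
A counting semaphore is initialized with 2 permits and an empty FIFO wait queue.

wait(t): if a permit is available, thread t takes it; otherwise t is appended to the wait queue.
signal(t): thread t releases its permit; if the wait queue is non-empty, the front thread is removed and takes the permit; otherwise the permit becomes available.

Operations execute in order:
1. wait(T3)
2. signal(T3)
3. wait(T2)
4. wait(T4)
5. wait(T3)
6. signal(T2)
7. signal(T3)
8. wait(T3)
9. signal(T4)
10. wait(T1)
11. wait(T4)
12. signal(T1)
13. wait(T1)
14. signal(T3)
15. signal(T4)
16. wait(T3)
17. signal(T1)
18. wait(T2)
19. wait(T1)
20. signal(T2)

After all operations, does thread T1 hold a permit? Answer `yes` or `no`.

Answer: yes

Derivation:
Step 1: wait(T3) -> count=1 queue=[] holders={T3}
Step 2: signal(T3) -> count=2 queue=[] holders={none}
Step 3: wait(T2) -> count=1 queue=[] holders={T2}
Step 4: wait(T4) -> count=0 queue=[] holders={T2,T4}
Step 5: wait(T3) -> count=0 queue=[T3] holders={T2,T4}
Step 6: signal(T2) -> count=0 queue=[] holders={T3,T4}
Step 7: signal(T3) -> count=1 queue=[] holders={T4}
Step 8: wait(T3) -> count=0 queue=[] holders={T3,T4}
Step 9: signal(T4) -> count=1 queue=[] holders={T3}
Step 10: wait(T1) -> count=0 queue=[] holders={T1,T3}
Step 11: wait(T4) -> count=0 queue=[T4] holders={T1,T3}
Step 12: signal(T1) -> count=0 queue=[] holders={T3,T4}
Step 13: wait(T1) -> count=0 queue=[T1] holders={T3,T4}
Step 14: signal(T3) -> count=0 queue=[] holders={T1,T4}
Step 15: signal(T4) -> count=1 queue=[] holders={T1}
Step 16: wait(T3) -> count=0 queue=[] holders={T1,T3}
Step 17: signal(T1) -> count=1 queue=[] holders={T3}
Step 18: wait(T2) -> count=0 queue=[] holders={T2,T3}
Step 19: wait(T1) -> count=0 queue=[T1] holders={T2,T3}
Step 20: signal(T2) -> count=0 queue=[] holders={T1,T3}
Final holders: {T1,T3} -> T1 in holders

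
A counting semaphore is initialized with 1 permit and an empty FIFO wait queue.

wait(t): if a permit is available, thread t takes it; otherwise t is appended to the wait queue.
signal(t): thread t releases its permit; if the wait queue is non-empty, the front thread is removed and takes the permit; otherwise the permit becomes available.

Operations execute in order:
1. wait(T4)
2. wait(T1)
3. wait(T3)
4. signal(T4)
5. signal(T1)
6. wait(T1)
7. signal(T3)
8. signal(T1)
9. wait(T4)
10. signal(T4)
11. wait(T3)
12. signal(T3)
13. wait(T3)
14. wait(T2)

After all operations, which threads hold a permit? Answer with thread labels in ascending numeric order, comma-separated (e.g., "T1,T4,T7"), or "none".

Answer: T3

Derivation:
Step 1: wait(T4) -> count=0 queue=[] holders={T4}
Step 2: wait(T1) -> count=0 queue=[T1] holders={T4}
Step 3: wait(T3) -> count=0 queue=[T1,T3] holders={T4}
Step 4: signal(T4) -> count=0 queue=[T3] holders={T1}
Step 5: signal(T1) -> count=0 queue=[] holders={T3}
Step 6: wait(T1) -> count=0 queue=[T1] holders={T3}
Step 7: signal(T3) -> count=0 queue=[] holders={T1}
Step 8: signal(T1) -> count=1 queue=[] holders={none}
Step 9: wait(T4) -> count=0 queue=[] holders={T4}
Step 10: signal(T4) -> count=1 queue=[] holders={none}
Step 11: wait(T3) -> count=0 queue=[] holders={T3}
Step 12: signal(T3) -> count=1 queue=[] holders={none}
Step 13: wait(T3) -> count=0 queue=[] holders={T3}
Step 14: wait(T2) -> count=0 queue=[T2] holders={T3}
Final holders: T3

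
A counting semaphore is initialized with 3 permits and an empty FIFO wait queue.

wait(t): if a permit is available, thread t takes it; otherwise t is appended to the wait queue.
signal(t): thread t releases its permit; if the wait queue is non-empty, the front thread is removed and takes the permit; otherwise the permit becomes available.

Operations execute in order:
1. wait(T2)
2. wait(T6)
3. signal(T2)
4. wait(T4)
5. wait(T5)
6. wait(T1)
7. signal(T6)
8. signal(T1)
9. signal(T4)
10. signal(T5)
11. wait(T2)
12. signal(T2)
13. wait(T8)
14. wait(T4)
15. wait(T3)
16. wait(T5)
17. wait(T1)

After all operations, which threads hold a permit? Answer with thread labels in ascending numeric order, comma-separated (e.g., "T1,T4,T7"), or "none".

Step 1: wait(T2) -> count=2 queue=[] holders={T2}
Step 2: wait(T6) -> count=1 queue=[] holders={T2,T6}
Step 3: signal(T2) -> count=2 queue=[] holders={T6}
Step 4: wait(T4) -> count=1 queue=[] holders={T4,T6}
Step 5: wait(T5) -> count=0 queue=[] holders={T4,T5,T6}
Step 6: wait(T1) -> count=0 queue=[T1] holders={T4,T5,T6}
Step 7: signal(T6) -> count=0 queue=[] holders={T1,T4,T5}
Step 8: signal(T1) -> count=1 queue=[] holders={T4,T5}
Step 9: signal(T4) -> count=2 queue=[] holders={T5}
Step 10: signal(T5) -> count=3 queue=[] holders={none}
Step 11: wait(T2) -> count=2 queue=[] holders={T2}
Step 12: signal(T2) -> count=3 queue=[] holders={none}
Step 13: wait(T8) -> count=2 queue=[] holders={T8}
Step 14: wait(T4) -> count=1 queue=[] holders={T4,T8}
Step 15: wait(T3) -> count=0 queue=[] holders={T3,T4,T8}
Step 16: wait(T5) -> count=0 queue=[T5] holders={T3,T4,T8}
Step 17: wait(T1) -> count=0 queue=[T5,T1] holders={T3,T4,T8}
Final holders: T3,T4,T8

Answer: T3,T4,T8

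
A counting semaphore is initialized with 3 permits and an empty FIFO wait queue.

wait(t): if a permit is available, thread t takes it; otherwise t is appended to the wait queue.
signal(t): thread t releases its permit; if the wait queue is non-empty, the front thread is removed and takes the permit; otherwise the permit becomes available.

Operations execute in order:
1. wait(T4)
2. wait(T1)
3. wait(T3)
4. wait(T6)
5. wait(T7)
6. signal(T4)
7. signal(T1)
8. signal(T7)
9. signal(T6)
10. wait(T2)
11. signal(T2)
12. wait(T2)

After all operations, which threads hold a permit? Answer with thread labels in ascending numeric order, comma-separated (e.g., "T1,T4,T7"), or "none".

Step 1: wait(T4) -> count=2 queue=[] holders={T4}
Step 2: wait(T1) -> count=1 queue=[] holders={T1,T4}
Step 3: wait(T3) -> count=0 queue=[] holders={T1,T3,T4}
Step 4: wait(T6) -> count=0 queue=[T6] holders={T1,T3,T4}
Step 5: wait(T7) -> count=0 queue=[T6,T7] holders={T1,T3,T4}
Step 6: signal(T4) -> count=0 queue=[T7] holders={T1,T3,T6}
Step 7: signal(T1) -> count=0 queue=[] holders={T3,T6,T7}
Step 8: signal(T7) -> count=1 queue=[] holders={T3,T6}
Step 9: signal(T6) -> count=2 queue=[] holders={T3}
Step 10: wait(T2) -> count=1 queue=[] holders={T2,T3}
Step 11: signal(T2) -> count=2 queue=[] holders={T3}
Step 12: wait(T2) -> count=1 queue=[] holders={T2,T3}
Final holders: T2,T3

Answer: T2,T3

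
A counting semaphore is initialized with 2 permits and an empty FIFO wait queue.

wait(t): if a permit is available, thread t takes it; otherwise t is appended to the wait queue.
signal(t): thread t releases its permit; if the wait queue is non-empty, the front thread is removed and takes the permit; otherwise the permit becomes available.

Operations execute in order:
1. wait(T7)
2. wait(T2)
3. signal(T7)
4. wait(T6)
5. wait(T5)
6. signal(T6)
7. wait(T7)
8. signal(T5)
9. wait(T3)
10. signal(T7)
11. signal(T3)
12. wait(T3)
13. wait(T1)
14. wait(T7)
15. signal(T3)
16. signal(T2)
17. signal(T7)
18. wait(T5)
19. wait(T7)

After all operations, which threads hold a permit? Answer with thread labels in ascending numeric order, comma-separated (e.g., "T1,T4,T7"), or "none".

Step 1: wait(T7) -> count=1 queue=[] holders={T7}
Step 2: wait(T2) -> count=0 queue=[] holders={T2,T7}
Step 3: signal(T7) -> count=1 queue=[] holders={T2}
Step 4: wait(T6) -> count=0 queue=[] holders={T2,T6}
Step 5: wait(T5) -> count=0 queue=[T5] holders={T2,T6}
Step 6: signal(T6) -> count=0 queue=[] holders={T2,T5}
Step 7: wait(T7) -> count=0 queue=[T7] holders={T2,T5}
Step 8: signal(T5) -> count=0 queue=[] holders={T2,T7}
Step 9: wait(T3) -> count=0 queue=[T3] holders={T2,T7}
Step 10: signal(T7) -> count=0 queue=[] holders={T2,T3}
Step 11: signal(T3) -> count=1 queue=[] holders={T2}
Step 12: wait(T3) -> count=0 queue=[] holders={T2,T3}
Step 13: wait(T1) -> count=0 queue=[T1] holders={T2,T3}
Step 14: wait(T7) -> count=0 queue=[T1,T7] holders={T2,T3}
Step 15: signal(T3) -> count=0 queue=[T7] holders={T1,T2}
Step 16: signal(T2) -> count=0 queue=[] holders={T1,T7}
Step 17: signal(T7) -> count=1 queue=[] holders={T1}
Step 18: wait(T5) -> count=0 queue=[] holders={T1,T5}
Step 19: wait(T7) -> count=0 queue=[T7] holders={T1,T5}
Final holders: T1,T5

Answer: T1,T5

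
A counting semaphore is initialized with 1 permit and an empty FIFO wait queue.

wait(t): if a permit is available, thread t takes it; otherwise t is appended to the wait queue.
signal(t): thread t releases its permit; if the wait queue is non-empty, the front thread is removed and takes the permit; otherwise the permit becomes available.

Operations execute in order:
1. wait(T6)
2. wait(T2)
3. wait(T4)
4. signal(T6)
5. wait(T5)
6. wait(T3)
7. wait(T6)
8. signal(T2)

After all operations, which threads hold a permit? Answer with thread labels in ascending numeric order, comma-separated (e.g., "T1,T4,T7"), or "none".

Answer: T4

Derivation:
Step 1: wait(T6) -> count=0 queue=[] holders={T6}
Step 2: wait(T2) -> count=0 queue=[T2] holders={T6}
Step 3: wait(T4) -> count=0 queue=[T2,T4] holders={T6}
Step 4: signal(T6) -> count=0 queue=[T4] holders={T2}
Step 5: wait(T5) -> count=0 queue=[T4,T5] holders={T2}
Step 6: wait(T3) -> count=0 queue=[T4,T5,T3] holders={T2}
Step 7: wait(T6) -> count=0 queue=[T4,T5,T3,T6] holders={T2}
Step 8: signal(T2) -> count=0 queue=[T5,T3,T6] holders={T4}
Final holders: T4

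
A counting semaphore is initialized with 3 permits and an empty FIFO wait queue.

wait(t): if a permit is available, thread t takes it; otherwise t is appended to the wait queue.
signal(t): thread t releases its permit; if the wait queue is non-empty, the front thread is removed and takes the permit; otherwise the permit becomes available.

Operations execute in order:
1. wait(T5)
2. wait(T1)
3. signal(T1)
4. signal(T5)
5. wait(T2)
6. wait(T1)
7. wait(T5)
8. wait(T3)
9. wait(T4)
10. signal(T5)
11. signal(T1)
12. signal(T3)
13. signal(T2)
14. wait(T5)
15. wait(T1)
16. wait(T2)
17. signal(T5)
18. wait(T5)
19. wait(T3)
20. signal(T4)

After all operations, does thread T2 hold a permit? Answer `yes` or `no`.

Answer: yes

Derivation:
Step 1: wait(T5) -> count=2 queue=[] holders={T5}
Step 2: wait(T1) -> count=1 queue=[] holders={T1,T5}
Step 3: signal(T1) -> count=2 queue=[] holders={T5}
Step 4: signal(T5) -> count=3 queue=[] holders={none}
Step 5: wait(T2) -> count=2 queue=[] holders={T2}
Step 6: wait(T1) -> count=1 queue=[] holders={T1,T2}
Step 7: wait(T5) -> count=0 queue=[] holders={T1,T2,T5}
Step 8: wait(T3) -> count=0 queue=[T3] holders={T1,T2,T5}
Step 9: wait(T4) -> count=0 queue=[T3,T4] holders={T1,T2,T5}
Step 10: signal(T5) -> count=0 queue=[T4] holders={T1,T2,T3}
Step 11: signal(T1) -> count=0 queue=[] holders={T2,T3,T4}
Step 12: signal(T3) -> count=1 queue=[] holders={T2,T4}
Step 13: signal(T2) -> count=2 queue=[] holders={T4}
Step 14: wait(T5) -> count=1 queue=[] holders={T4,T5}
Step 15: wait(T1) -> count=0 queue=[] holders={T1,T4,T5}
Step 16: wait(T2) -> count=0 queue=[T2] holders={T1,T4,T5}
Step 17: signal(T5) -> count=0 queue=[] holders={T1,T2,T4}
Step 18: wait(T5) -> count=0 queue=[T5] holders={T1,T2,T4}
Step 19: wait(T3) -> count=0 queue=[T5,T3] holders={T1,T2,T4}
Step 20: signal(T4) -> count=0 queue=[T3] holders={T1,T2,T5}
Final holders: {T1,T2,T5} -> T2 in holders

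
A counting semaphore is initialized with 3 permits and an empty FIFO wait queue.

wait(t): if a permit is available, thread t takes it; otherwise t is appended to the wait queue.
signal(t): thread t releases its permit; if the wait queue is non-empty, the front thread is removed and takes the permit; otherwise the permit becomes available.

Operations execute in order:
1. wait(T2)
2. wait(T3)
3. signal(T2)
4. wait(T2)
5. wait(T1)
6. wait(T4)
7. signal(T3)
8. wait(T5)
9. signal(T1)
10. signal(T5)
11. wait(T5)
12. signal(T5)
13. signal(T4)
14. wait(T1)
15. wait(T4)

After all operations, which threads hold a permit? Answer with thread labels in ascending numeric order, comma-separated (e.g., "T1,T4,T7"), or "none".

Step 1: wait(T2) -> count=2 queue=[] holders={T2}
Step 2: wait(T3) -> count=1 queue=[] holders={T2,T3}
Step 3: signal(T2) -> count=2 queue=[] holders={T3}
Step 4: wait(T2) -> count=1 queue=[] holders={T2,T3}
Step 5: wait(T1) -> count=0 queue=[] holders={T1,T2,T3}
Step 6: wait(T4) -> count=0 queue=[T4] holders={T1,T2,T3}
Step 7: signal(T3) -> count=0 queue=[] holders={T1,T2,T4}
Step 8: wait(T5) -> count=0 queue=[T5] holders={T1,T2,T4}
Step 9: signal(T1) -> count=0 queue=[] holders={T2,T4,T5}
Step 10: signal(T5) -> count=1 queue=[] holders={T2,T4}
Step 11: wait(T5) -> count=0 queue=[] holders={T2,T4,T5}
Step 12: signal(T5) -> count=1 queue=[] holders={T2,T4}
Step 13: signal(T4) -> count=2 queue=[] holders={T2}
Step 14: wait(T1) -> count=1 queue=[] holders={T1,T2}
Step 15: wait(T4) -> count=0 queue=[] holders={T1,T2,T4}
Final holders: T1,T2,T4

Answer: T1,T2,T4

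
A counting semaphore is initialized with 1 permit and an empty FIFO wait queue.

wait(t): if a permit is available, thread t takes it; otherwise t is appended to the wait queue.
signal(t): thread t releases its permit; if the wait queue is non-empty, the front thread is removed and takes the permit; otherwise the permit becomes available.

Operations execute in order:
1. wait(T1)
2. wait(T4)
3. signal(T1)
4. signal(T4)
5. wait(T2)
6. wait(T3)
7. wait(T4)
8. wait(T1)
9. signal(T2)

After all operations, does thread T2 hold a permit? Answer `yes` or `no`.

Step 1: wait(T1) -> count=0 queue=[] holders={T1}
Step 2: wait(T4) -> count=0 queue=[T4] holders={T1}
Step 3: signal(T1) -> count=0 queue=[] holders={T4}
Step 4: signal(T4) -> count=1 queue=[] holders={none}
Step 5: wait(T2) -> count=0 queue=[] holders={T2}
Step 6: wait(T3) -> count=0 queue=[T3] holders={T2}
Step 7: wait(T4) -> count=0 queue=[T3,T4] holders={T2}
Step 8: wait(T1) -> count=0 queue=[T3,T4,T1] holders={T2}
Step 9: signal(T2) -> count=0 queue=[T4,T1] holders={T3}
Final holders: {T3} -> T2 not in holders

Answer: no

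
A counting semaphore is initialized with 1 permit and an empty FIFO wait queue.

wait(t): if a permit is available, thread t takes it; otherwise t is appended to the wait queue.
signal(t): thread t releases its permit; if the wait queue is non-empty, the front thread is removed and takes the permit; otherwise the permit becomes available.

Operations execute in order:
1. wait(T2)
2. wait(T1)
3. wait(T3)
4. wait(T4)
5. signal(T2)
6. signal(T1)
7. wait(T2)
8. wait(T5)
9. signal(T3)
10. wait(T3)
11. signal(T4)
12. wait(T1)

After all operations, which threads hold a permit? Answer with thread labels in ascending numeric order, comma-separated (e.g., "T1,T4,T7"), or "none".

Answer: T2

Derivation:
Step 1: wait(T2) -> count=0 queue=[] holders={T2}
Step 2: wait(T1) -> count=0 queue=[T1] holders={T2}
Step 3: wait(T3) -> count=0 queue=[T1,T3] holders={T2}
Step 4: wait(T4) -> count=0 queue=[T1,T3,T4] holders={T2}
Step 5: signal(T2) -> count=0 queue=[T3,T4] holders={T1}
Step 6: signal(T1) -> count=0 queue=[T4] holders={T3}
Step 7: wait(T2) -> count=0 queue=[T4,T2] holders={T3}
Step 8: wait(T5) -> count=0 queue=[T4,T2,T5] holders={T3}
Step 9: signal(T3) -> count=0 queue=[T2,T5] holders={T4}
Step 10: wait(T3) -> count=0 queue=[T2,T5,T3] holders={T4}
Step 11: signal(T4) -> count=0 queue=[T5,T3] holders={T2}
Step 12: wait(T1) -> count=0 queue=[T5,T3,T1] holders={T2}
Final holders: T2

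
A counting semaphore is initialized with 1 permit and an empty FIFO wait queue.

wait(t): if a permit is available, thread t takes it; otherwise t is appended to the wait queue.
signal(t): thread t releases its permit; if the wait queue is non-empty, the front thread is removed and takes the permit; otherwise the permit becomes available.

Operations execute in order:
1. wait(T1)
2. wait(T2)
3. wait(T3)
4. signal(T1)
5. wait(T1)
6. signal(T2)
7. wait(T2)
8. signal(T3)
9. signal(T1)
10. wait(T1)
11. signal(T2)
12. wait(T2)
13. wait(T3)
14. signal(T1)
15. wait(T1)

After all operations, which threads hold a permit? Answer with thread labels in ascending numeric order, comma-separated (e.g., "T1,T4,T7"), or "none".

Answer: T2

Derivation:
Step 1: wait(T1) -> count=0 queue=[] holders={T1}
Step 2: wait(T2) -> count=0 queue=[T2] holders={T1}
Step 3: wait(T3) -> count=0 queue=[T2,T3] holders={T1}
Step 4: signal(T1) -> count=0 queue=[T3] holders={T2}
Step 5: wait(T1) -> count=0 queue=[T3,T1] holders={T2}
Step 6: signal(T2) -> count=0 queue=[T1] holders={T3}
Step 7: wait(T2) -> count=0 queue=[T1,T2] holders={T3}
Step 8: signal(T3) -> count=0 queue=[T2] holders={T1}
Step 9: signal(T1) -> count=0 queue=[] holders={T2}
Step 10: wait(T1) -> count=0 queue=[T1] holders={T2}
Step 11: signal(T2) -> count=0 queue=[] holders={T1}
Step 12: wait(T2) -> count=0 queue=[T2] holders={T1}
Step 13: wait(T3) -> count=0 queue=[T2,T3] holders={T1}
Step 14: signal(T1) -> count=0 queue=[T3] holders={T2}
Step 15: wait(T1) -> count=0 queue=[T3,T1] holders={T2}
Final holders: T2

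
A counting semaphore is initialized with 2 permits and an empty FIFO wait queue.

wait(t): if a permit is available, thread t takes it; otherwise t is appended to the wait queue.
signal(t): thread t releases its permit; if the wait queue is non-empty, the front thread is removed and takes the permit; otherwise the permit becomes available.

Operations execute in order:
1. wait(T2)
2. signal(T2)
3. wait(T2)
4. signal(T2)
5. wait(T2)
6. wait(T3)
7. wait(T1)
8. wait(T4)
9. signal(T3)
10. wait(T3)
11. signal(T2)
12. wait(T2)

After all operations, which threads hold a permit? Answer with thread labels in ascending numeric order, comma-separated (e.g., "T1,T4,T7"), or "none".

Answer: T1,T4

Derivation:
Step 1: wait(T2) -> count=1 queue=[] holders={T2}
Step 2: signal(T2) -> count=2 queue=[] holders={none}
Step 3: wait(T2) -> count=1 queue=[] holders={T2}
Step 4: signal(T2) -> count=2 queue=[] holders={none}
Step 5: wait(T2) -> count=1 queue=[] holders={T2}
Step 6: wait(T3) -> count=0 queue=[] holders={T2,T3}
Step 7: wait(T1) -> count=0 queue=[T1] holders={T2,T3}
Step 8: wait(T4) -> count=0 queue=[T1,T4] holders={T2,T3}
Step 9: signal(T3) -> count=0 queue=[T4] holders={T1,T2}
Step 10: wait(T3) -> count=0 queue=[T4,T3] holders={T1,T2}
Step 11: signal(T2) -> count=0 queue=[T3] holders={T1,T4}
Step 12: wait(T2) -> count=0 queue=[T3,T2] holders={T1,T4}
Final holders: T1,T4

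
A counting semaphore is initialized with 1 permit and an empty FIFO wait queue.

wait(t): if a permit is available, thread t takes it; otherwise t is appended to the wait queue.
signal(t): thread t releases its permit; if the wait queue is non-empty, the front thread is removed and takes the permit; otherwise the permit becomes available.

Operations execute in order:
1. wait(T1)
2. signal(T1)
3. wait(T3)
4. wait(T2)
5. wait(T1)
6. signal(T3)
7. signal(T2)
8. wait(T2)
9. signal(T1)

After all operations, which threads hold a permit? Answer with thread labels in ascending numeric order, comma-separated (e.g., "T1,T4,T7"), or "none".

Step 1: wait(T1) -> count=0 queue=[] holders={T1}
Step 2: signal(T1) -> count=1 queue=[] holders={none}
Step 3: wait(T3) -> count=0 queue=[] holders={T3}
Step 4: wait(T2) -> count=0 queue=[T2] holders={T3}
Step 5: wait(T1) -> count=0 queue=[T2,T1] holders={T3}
Step 6: signal(T3) -> count=0 queue=[T1] holders={T2}
Step 7: signal(T2) -> count=0 queue=[] holders={T1}
Step 8: wait(T2) -> count=0 queue=[T2] holders={T1}
Step 9: signal(T1) -> count=0 queue=[] holders={T2}
Final holders: T2

Answer: T2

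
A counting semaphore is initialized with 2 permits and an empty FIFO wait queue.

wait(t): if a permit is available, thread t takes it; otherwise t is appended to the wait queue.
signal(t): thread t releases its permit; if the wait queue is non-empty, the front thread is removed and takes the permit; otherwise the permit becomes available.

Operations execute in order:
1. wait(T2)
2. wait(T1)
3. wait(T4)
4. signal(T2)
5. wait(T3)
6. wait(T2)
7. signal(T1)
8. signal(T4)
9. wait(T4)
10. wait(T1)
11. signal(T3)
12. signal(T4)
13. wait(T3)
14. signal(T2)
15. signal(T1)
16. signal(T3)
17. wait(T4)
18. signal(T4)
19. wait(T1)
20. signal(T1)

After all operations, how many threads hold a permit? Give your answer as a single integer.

Answer: 0

Derivation:
Step 1: wait(T2) -> count=1 queue=[] holders={T2}
Step 2: wait(T1) -> count=0 queue=[] holders={T1,T2}
Step 3: wait(T4) -> count=0 queue=[T4] holders={T1,T2}
Step 4: signal(T2) -> count=0 queue=[] holders={T1,T4}
Step 5: wait(T3) -> count=0 queue=[T3] holders={T1,T4}
Step 6: wait(T2) -> count=0 queue=[T3,T2] holders={T1,T4}
Step 7: signal(T1) -> count=0 queue=[T2] holders={T3,T4}
Step 8: signal(T4) -> count=0 queue=[] holders={T2,T3}
Step 9: wait(T4) -> count=0 queue=[T4] holders={T2,T3}
Step 10: wait(T1) -> count=0 queue=[T4,T1] holders={T2,T3}
Step 11: signal(T3) -> count=0 queue=[T1] holders={T2,T4}
Step 12: signal(T4) -> count=0 queue=[] holders={T1,T2}
Step 13: wait(T3) -> count=0 queue=[T3] holders={T1,T2}
Step 14: signal(T2) -> count=0 queue=[] holders={T1,T3}
Step 15: signal(T1) -> count=1 queue=[] holders={T3}
Step 16: signal(T3) -> count=2 queue=[] holders={none}
Step 17: wait(T4) -> count=1 queue=[] holders={T4}
Step 18: signal(T4) -> count=2 queue=[] holders={none}
Step 19: wait(T1) -> count=1 queue=[] holders={T1}
Step 20: signal(T1) -> count=2 queue=[] holders={none}
Final holders: {none} -> 0 thread(s)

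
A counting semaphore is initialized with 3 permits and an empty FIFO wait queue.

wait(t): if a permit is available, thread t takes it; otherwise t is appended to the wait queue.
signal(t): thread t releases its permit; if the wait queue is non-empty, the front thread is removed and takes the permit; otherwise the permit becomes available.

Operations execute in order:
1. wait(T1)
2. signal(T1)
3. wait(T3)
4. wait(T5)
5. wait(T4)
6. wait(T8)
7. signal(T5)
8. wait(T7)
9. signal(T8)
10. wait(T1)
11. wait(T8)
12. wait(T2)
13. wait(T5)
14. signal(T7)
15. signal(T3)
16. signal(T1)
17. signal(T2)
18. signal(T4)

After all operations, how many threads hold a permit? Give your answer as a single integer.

Answer: 2

Derivation:
Step 1: wait(T1) -> count=2 queue=[] holders={T1}
Step 2: signal(T1) -> count=3 queue=[] holders={none}
Step 3: wait(T3) -> count=2 queue=[] holders={T3}
Step 4: wait(T5) -> count=1 queue=[] holders={T3,T5}
Step 5: wait(T4) -> count=0 queue=[] holders={T3,T4,T5}
Step 6: wait(T8) -> count=0 queue=[T8] holders={T3,T4,T5}
Step 7: signal(T5) -> count=0 queue=[] holders={T3,T4,T8}
Step 8: wait(T7) -> count=0 queue=[T7] holders={T3,T4,T8}
Step 9: signal(T8) -> count=0 queue=[] holders={T3,T4,T7}
Step 10: wait(T1) -> count=0 queue=[T1] holders={T3,T4,T7}
Step 11: wait(T8) -> count=0 queue=[T1,T8] holders={T3,T4,T7}
Step 12: wait(T2) -> count=0 queue=[T1,T8,T2] holders={T3,T4,T7}
Step 13: wait(T5) -> count=0 queue=[T1,T8,T2,T5] holders={T3,T4,T7}
Step 14: signal(T7) -> count=0 queue=[T8,T2,T5] holders={T1,T3,T4}
Step 15: signal(T3) -> count=0 queue=[T2,T5] holders={T1,T4,T8}
Step 16: signal(T1) -> count=0 queue=[T5] holders={T2,T4,T8}
Step 17: signal(T2) -> count=0 queue=[] holders={T4,T5,T8}
Step 18: signal(T4) -> count=1 queue=[] holders={T5,T8}
Final holders: {T5,T8} -> 2 thread(s)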